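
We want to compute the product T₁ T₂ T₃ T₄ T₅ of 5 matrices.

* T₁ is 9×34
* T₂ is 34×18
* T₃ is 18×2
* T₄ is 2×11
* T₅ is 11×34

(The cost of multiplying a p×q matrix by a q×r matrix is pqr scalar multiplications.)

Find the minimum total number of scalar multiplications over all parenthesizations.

Adjacent pairs: T₁T₂ = 9·34·18 = 5508; T₂T₃ = 34·18·2 = 1224; T₃T₄ = 18·2·11 = 396; T₄T₅ = 2·11·34 = 748.
Length 3: T₁..T₃: k=1: 0+1224+9·34·2=1836; k=2: 5508+0+9·18·2=5832 → min 1836 | T₂..T₄: k=2: 0+396+34·18·11=7128; k=3: 1224+0+34·2·11=1972 → min 1972 | T₃..T₅: k=3: 0+748+18·2·34=1972; k=4: 396+0+18·11·34=7128 → min 1972.
Length 4: T₁..T₄: k=1: 0+1972+9·34·11=5338; k=2: 5508+396+9·18·11=7686; k=3: 1836+0+9·2·11=2034 → min 2034 | T₂..T₅: k=2: 0+1972+34·18·34=22780; k=3: 1224+748+34·2·34=4284; k=4: 1972+0+34·11·34=14688 → min 4284.
Length 5: T₁..T₅: k=1: 0+4284+9·34·34=14688; k=2: 5508+1972+9·18·34=12988; k=3: 1836+748+9·2·34=3196; k=4: 2034+0+9·11·34=5400 → min 3196.
Optimal order: ((T₁ (T₂ T₃)) (T₄ T₅)) with cost 3196.

3196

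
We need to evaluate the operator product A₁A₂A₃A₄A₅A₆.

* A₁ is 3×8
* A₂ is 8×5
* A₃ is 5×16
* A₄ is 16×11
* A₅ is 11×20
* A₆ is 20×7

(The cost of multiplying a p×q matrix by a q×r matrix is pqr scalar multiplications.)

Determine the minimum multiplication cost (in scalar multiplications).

Adjacent pairs: A₁A₂ = 3·8·5 = 120; A₂A₃ = 8·5·16 = 640; A₃A₄ = 5·16·11 = 880; A₄A₅ = 16·11·20 = 3520; A₅A₆ = 11·20·7 = 1540.
Length 3: A₁..A₃: k=1: 0+640+3·8·16=1024; k=2: 120+0+3·5·16=360 → min 360 | A₂..A₄: k=2: 0+880+8·5·11=1320; k=3: 640+0+8·16·11=2048 → min 1320 | A₃..A₅: k=3: 0+3520+5·16·20=5120; k=4: 880+0+5·11·20=1980 → min 1980 | A₄..A₆: k=4: 0+1540+16·11·7=2772; k=5: 3520+0+16·20·7=5760 → min 2772.
Length 4: A₁..A₄: k=1: 0+1320+3·8·11=1584; k=2: 120+880+3·5·11=1165; k=3: 360+0+3·16·11=888 → min 888 | A₂..A₅: k=2: 0+1980+8·5·20=2780; k=3: 640+3520+8·16·20=6720; k=4: 1320+0+8·11·20=3080 → min 2780 | A₃..A₆: k=3: 0+2772+5·16·7=3332; k=4: 880+1540+5·11·7=2805; k=5: 1980+0+5·20·7=2680 → min 2680.
Length 5: A₁..A₅: k=1: 0+2780+3·8·20=3260; k=2: 120+1980+3·5·20=2400; k=3: 360+3520+3·16·20=4840; k=4: 888+0+3·11·20=1548 → min 1548 | A₂..A₆: k=2: 0+2680+8·5·7=2960; k=3: 640+2772+8·16·7=4308; k=4: 1320+1540+8·11·7=3476; k=5: 2780+0+8·20·7=3900 → min 2960.
Length 6: A₁..A₆: k=1: 0+2960+3·8·7=3128; k=2: 120+2680+3·5·7=2905; k=3: 360+2772+3·16·7=3468; k=4: 888+1540+3·11·7=2659; k=5: 1548+0+3·20·7=1968 → min 1968.
Optimal order: (((((A₁A₂)A₃)A₄)A₅)A₆) with cost 1968.

1968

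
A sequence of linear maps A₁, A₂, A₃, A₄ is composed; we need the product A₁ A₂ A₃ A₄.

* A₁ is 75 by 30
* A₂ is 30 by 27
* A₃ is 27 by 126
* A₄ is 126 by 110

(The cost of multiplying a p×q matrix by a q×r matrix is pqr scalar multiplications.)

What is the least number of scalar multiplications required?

657720

Adjacent pairs: A₁A₂ = 75·30·27 = 60750; A₂A₃ = 30·27·126 = 102060; A₃A₄ = 27·126·110 = 374220.
Length 3: A₁..A₃: k=1: 0+102060+75·30·126=385560; k=2: 60750+0+75·27·126=315900 → min 315900 | A₂..A₄: k=2: 0+374220+30·27·110=463320; k=3: 102060+0+30·126·110=517860 → min 463320.
Length 4: A₁..A₄: k=1: 0+463320+75·30·110=710820; k=2: 60750+374220+75·27·110=657720; k=3: 315900+0+75·126·110=1355400 → min 657720.
Optimal order: ((A₁ A₂) (A₃ A₄)) with cost 657720.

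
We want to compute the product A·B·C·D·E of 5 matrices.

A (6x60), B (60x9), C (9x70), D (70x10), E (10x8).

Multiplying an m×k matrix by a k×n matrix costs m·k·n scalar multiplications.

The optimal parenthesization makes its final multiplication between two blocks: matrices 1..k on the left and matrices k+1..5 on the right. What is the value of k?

4

Adjacent pairs: AB = 6·60·9 = 3240; BC = 60·9·70 = 37800; CD = 9·70·10 = 6300; DE = 70·10·8 = 5600.
Length 3: A..C: k=1: 0+37800+6·60·70=63000; k=2: 3240+0+6·9·70=7020 → min 7020 | B..D: k=2: 0+6300+60·9·10=11700; k=3: 37800+0+60·70·10=79800 → min 11700 | C..E: k=3: 0+5600+9·70·8=10640; k=4: 6300+0+9·10·8=7020 → min 7020.
Length 4: A..D: k=1: 0+11700+6·60·10=15300; k=2: 3240+6300+6·9·10=10080; k=3: 7020+0+6·70·10=11220 → min 10080 | B..E: k=2: 0+7020+60·9·8=11340; k=3: 37800+5600+60·70·8=77000; k=4: 11700+0+60·10·8=16500 → min 11340.
Top-level splits: k=1: (A..A)·(B..E) → 0+11340+6·60·8 = 14220; k=2: (A..B)·(C..E) → 3240+7020+6·9·8 = 10692; k=3: (A..C)·(D..E) → 7020+5600+6·70·8 = 15980; k=4: (A..D)·(E..E) → 10080+0+6·10·8 = 10560.
Best split is after D, i.e. k = 4.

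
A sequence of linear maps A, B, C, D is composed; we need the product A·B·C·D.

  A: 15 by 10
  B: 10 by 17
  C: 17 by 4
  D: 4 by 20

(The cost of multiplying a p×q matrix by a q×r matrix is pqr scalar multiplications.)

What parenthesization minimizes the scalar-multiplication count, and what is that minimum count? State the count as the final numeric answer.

Adjacent pairs: AB = 15·10·17 = 2550; BC = 10·17·4 = 680; CD = 17·4·20 = 1360.
Length 3: A..C: k=1: 0+680+15·10·4=1280; k=2: 2550+0+15·17·4=3570 → min 1280 | B..D: k=2: 0+1360+10·17·20=4760; k=3: 680+0+10·4·20=1480 → min 1480.
Length 4: A..D: k=1: 0+1480+15·10·20=4480; k=2: 2550+1360+15·17·20=9010; k=3: 1280+0+15·4·20=2480 → min 2480.
Optimal parenthesization: ((A·(B·C))·D) with cost 2480.

2480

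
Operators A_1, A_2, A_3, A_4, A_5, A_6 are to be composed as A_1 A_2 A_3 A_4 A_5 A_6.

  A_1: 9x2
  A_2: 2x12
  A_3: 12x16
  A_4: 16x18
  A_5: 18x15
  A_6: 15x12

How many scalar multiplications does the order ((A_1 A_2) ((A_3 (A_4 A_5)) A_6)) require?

10872

(A_1 A_2): 9×2 by 2×12 → 9×12, cost 9·2·12 = 216
(A_4 A_5): 16×18 by 18×15 → 16×15, cost 16·18·15 = 4320
(A_3 (A_4 A_5)): 12×16 by 16×15 → 12×15, cost 12·16·15 = 2880; cumulative 7200
((A_3 (A_4 A_5)) A_6): 12×15 by 15×12 → 12×12, cost 12·15·12 = 2160; cumulative 9360
((A_1 A_2) ((A_3 (A_4 A_5)) A_6)): 9×12 by 12×12 → 9×12, cost 9·12·12 = 1296; cumulative 10872
Total: 10872 scalar multiplications.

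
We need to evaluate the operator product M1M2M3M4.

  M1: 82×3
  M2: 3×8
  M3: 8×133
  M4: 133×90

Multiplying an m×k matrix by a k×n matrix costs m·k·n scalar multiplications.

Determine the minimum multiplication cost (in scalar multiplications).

61242

Adjacent pairs: M1M2 = 82·3·8 = 1968; M2M3 = 3·8·133 = 3192; M3M4 = 8·133·90 = 95760.
Length 3: M1..M3: k=1: 0+3192+82·3·133=35910; k=2: 1968+0+82·8·133=89216 → min 35910 | M2..M4: k=2: 0+95760+3·8·90=97920; k=3: 3192+0+3·133·90=39102 → min 39102.
Length 4: M1..M4: k=1: 0+39102+82·3·90=61242; k=2: 1968+95760+82·8·90=156768; k=3: 35910+0+82·133·90=1017450 → min 61242.
Optimal order: (M1((M2M3)M4)) with cost 61242.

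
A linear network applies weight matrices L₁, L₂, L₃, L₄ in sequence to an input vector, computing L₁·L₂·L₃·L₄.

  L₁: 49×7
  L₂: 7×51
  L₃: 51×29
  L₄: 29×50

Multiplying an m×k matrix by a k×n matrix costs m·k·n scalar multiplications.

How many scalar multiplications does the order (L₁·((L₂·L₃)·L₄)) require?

(L₂·L₃): 7×51 by 51×29 → 7×29, cost 7·51·29 = 10353
((L₂·L₃)·L₄): 7×29 by 29×50 → 7×50, cost 7·29·50 = 10150; cumulative 20503
(L₁·((L₂·L₃)·L₄)): 49×7 by 7×50 → 49×50, cost 49·7·50 = 17150; cumulative 37653
Total: 37653 scalar multiplications.

37653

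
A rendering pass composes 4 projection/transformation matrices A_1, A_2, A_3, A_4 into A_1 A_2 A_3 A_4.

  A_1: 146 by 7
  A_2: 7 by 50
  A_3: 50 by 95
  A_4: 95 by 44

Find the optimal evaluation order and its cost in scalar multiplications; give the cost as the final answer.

107478

Adjacent pairs: A_1A_2 = 146·7·50 = 51100; A_2A_3 = 7·50·95 = 33250; A_3A_4 = 50·95·44 = 209000.
Length 3: A_1..A_3: k=1: 0+33250+146·7·95=130340; k=2: 51100+0+146·50·95=744600 → min 130340 | A_2..A_4: k=2: 0+209000+7·50·44=224400; k=3: 33250+0+7·95·44=62510 → min 62510.
Length 4: A_1..A_4: k=1: 0+62510+146·7·44=107478; k=2: 51100+209000+146·50·44=581300; k=3: 130340+0+146·95·44=740620 → min 107478.
Optimal parenthesization: (A_1 ((A_2 A_3) A_4)) with cost 107478.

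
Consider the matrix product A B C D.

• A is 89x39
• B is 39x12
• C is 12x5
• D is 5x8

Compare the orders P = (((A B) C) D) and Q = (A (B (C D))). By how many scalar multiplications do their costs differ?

Order P = (((A B) C) D): (A B): 89×39 by 39×12 → 89×12, cost 89·39·12 = 41652; ((A B) C): 89×12 by 12×5 → 89×5, cost 89·12·5 = 5340; cumulative 46992; (((A B) C) D): 89×5 by 5×8 → 89×8, cost 89·5·8 = 3560; cumulative 50552. Total 50552.
Order Q = (A (B (C D))): (C D): 12×5 by 5×8 → 12×8, cost 12·5·8 = 480; (B (C D)): 39×12 by 12×8 → 39×8, cost 39·12·8 = 3744; cumulative 4224; (A (B (C D))): 89×39 by 39×8 → 89×8, cost 89·39·8 = 27768; cumulative 31992. Total 31992.
Difference: |50552 − 31992| = 18560.

18560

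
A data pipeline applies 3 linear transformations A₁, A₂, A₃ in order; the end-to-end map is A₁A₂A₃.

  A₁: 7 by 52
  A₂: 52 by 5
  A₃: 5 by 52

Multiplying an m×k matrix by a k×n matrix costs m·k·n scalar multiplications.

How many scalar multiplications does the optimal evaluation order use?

3640

Order (A₁(A₂A₃)): (A₂A₃): 52×5 by 5×52 → 52×52, cost 52·5·52 = 13520; (A₁(A₂A₃)): 7×52 by 52×52 → 7×52, cost 7·52·52 = 18928; cumulative 32448. Total 32448.
Order ((A₁A₂)A₃): (A₁A₂): 7×52 by 52×5 → 7×5, cost 7·52·5 = 1820; ((A₁A₂)A₃): 7×5 by 5×52 → 7×52, cost 7·5·52 = 1820; cumulative 3640. Total 3640.
Minimum: 3640.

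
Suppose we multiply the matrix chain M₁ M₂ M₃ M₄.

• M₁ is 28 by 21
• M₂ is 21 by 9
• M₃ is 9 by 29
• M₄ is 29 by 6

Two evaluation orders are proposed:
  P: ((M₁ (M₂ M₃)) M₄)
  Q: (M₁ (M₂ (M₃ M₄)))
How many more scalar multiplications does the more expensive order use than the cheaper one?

Order P = ((M₁ (M₂ M₃)) M₄): (M₂ M₃): 21×9 by 9×29 → 21×29, cost 21·9·29 = 5481; (M₁ (M₂ M₃)): 28×21 by 21×29 → 28×29, cost 28·21·29 = 17052; cumulative 22533; ((M₁ (M₂ M₃)) M₄): 28×29 by 29×6 → 28×6, cost 28·29·6 = 4872; cumulative 27405. Total 27405.
Order Q = (M₁ (M₂ (M₃ M₄))): (M₃ M₄): 9×29 by 29×6 → 9×6, cost 9·29·6 = 1566; (M₂ (M₃ M₄)): 21×9 by 9×6 → 21×6, cost 21·9·6 = 1134; cumulative 2700; (M₁ (M₂ (M₃ M₄))): 28×21 by 21×6 → 28×6, cost 28·21·6 = 3528; cumulative 6228. Total 6228.
Difference: |27405 − 6228| = 21177.

21177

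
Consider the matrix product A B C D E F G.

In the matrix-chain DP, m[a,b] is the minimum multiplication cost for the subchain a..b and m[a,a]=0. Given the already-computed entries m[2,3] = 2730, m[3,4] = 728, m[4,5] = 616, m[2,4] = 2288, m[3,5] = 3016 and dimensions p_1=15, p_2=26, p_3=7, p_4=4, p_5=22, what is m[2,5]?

3608

m[2,5] = min over k∈[2,4] of m[2,k]+m[k+1,5]+p_{1}·p_k·p_{5}.
k=2: 0 + 3016 + 15·26·22 = 11596; k=3: 2730 + 616 + 15·7·22 = 5656; k=4: 2288 + 0 + 15·4·22 = 3608.
Minimum: 3608 at k=4.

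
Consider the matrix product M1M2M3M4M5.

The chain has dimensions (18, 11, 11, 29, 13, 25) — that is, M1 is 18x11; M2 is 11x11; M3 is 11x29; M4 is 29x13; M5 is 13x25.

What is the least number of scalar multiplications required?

Adjacent pairs: M1M2 = 18·11·11 = 2178; M2M3 = 11·11·29 = 3509; M3M4 = 11·29·13 = 4147; M4M5 = 29·13·25 = 9425.
Length 3: M1..M3: k=1: 0+3509+18·11·29=9251; k=2: 2178+0+18·11·29=7920 → min 7920 | M2..M4: k=2: 0+4147+11·11·13=5720; k=3: 3509+0+11·29·13=7656 → min 5720 | M3..M5: k=3: 0+9425+11·29·25=17400; k=4: 4147+0+11·13·25=7722 → min 7722.
Length 4: M1..M4: k=1: 0+5720+18·11·13=8294; k=2: 2178+4147+18·11·13=8899; k=3: 7920+0+18·29·13=14706 → min 8294 | M2..M5: k=2: 0+7722+11·11·25=10747; k=3: 3509+9425+11·29·25=20909; k=4: 5720+0+11·13·25=9295 → min 9295.
Length 5: M1..M5: k=1: 0+9295+18·11·25=14245; k=2: 2178+7722+18·11·25=14850; k=3: 7920+9425+18·29·25=30395; k=4: 8294+0+18·13·25=14144 → min 14144.
Optimal order: ((M1(M2(M3M4)))M5) with cost 14144.

14144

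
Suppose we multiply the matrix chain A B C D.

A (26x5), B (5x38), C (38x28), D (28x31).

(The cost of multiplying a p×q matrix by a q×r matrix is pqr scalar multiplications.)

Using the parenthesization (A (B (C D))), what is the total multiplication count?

(C D): 38×28 by 28×31 → 38×31, cost 38·28·31 = 32984
(B (C D)): 5×38 by 38×31 → 5×31, cost 5·38·31 = 5890; cumulative 38874
(A (B (C D))): 26×5 by 5×31 → 26×31, cost 26·5·31 = 4030; cumulative 42904
Total: 42904 scalar multiplications.

42904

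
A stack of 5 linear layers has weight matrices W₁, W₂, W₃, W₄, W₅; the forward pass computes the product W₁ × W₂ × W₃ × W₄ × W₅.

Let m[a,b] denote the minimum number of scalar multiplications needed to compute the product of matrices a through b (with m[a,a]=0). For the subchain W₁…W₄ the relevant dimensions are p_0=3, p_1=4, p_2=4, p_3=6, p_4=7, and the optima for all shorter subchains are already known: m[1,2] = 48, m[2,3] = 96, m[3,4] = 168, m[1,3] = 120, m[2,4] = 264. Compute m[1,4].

246

m[1,4] = min over k∈[1,3] of m[1,k]+m[k+1,4]+p_{0}·p_k·p_{4}.
k=1: 0 + 264 + 3·4·7 = 348; k=2: 48 + 168 + 3·4·7 = 300; k=3: 120 + 0 + 3·6·7 = 246.
Minimum: 246 at k=3.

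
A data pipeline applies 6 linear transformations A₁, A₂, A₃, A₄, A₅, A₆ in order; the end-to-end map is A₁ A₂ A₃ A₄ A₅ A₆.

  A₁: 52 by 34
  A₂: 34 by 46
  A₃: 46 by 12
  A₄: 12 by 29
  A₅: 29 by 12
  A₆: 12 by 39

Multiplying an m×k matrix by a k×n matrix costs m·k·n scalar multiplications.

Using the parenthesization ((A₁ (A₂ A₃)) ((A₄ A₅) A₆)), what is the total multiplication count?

(A₂ A₃): 34×46 by 46×12 → 34×12, cost 34·46·12 = 18768
(A₁ (A₂ A₃)): 52×34 by 34×12 → 52×12, cost 52·34·12 = 21216; cumulative 39984
(A₄ A₅): 12×29 by 29×12 → 12×12, cost 12·29·12 = 4176
((A₄ A₅) A₆): 12×12 by 12×39 → 12×39, cost 12·12·39 = 5616; cumulative 9792
((A₁ (A₂ A₃)) ((A₄ A₅) A₆)): 52×12 by 12×39 → 52×39, cost 52·12·39 = 24336; cumulative 74112
Total: 74112 scalar multiplications.

74112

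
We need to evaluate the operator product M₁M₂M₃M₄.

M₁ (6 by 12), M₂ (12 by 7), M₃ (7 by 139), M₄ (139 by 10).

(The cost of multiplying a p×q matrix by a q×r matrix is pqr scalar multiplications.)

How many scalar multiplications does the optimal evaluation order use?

Adjacent pairs: M₁M₂ = 6·12·7 = 504; M₂M₃ = 12·7·139 = 11676; M₃M₄ = 7·139·10 = 9730.
Length 3: M₁..M₃: k=1: 0+11676+6·12·139=21684; k=2: 504+0+6·7·139=6342 → min 6342 | M₂..M₄: k=2: 0+9730+12·7·10=10570; k=3: 11676+0+12·139·10=28356 → min 10570.
Length 4: M₁..M₄: k=1: 0+10570+6·12·10=11290; k=2: 504+9730+6·7·10=10654; k=3: 6342+0+6·139·10=14682 → min 10654.
Optimal order: ((M₁M₂)(M₃M₄)) with cost 10654.

10654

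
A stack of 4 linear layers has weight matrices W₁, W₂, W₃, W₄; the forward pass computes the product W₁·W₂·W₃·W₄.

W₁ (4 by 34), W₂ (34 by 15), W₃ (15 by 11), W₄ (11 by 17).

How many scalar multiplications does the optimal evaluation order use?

3448

Adjacent pairs: W₁W₂ = 4·34·15 = 2040; W₂W₃ = 34·15·11 = 5610; W₃W₄ = 15·11·17 = 2805.
Length 3: W₁..W₃: k=1: 0+5610+4·34·11=7106; k=2: 2040+0+4·15·11=2700 → min 2700 | W₂..W₄: k=2: 0+2805+34·15·17=11475; k=3: 5610+0+34·11·17=11968 → min 11475.
Length 4: W₁..W₄: k=1: 0+11475+4·34·17=13787; k=2: 2040+2805+4·15·17=5865; k=3: 2700+0+4·11·17=3448 → min 3448.
Optimal order: (((W₁·W₂)·W₃)·W₄) with cost 3448.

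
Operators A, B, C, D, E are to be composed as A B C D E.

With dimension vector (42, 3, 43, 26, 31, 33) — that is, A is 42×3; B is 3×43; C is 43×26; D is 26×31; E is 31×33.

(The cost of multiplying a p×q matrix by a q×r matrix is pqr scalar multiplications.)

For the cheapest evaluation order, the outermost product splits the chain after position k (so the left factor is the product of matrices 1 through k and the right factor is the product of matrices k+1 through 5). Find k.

Adjacent pairs: AB = 42·3·43 = 5418; BC = 3·43·26 = 3354; CD = 43·26·31 = 34658; DE = 26·31·33 = 26598.
Length 3: A..C: k=1: 0+3354+42·3·26=6630; k=2: 5418+0+42·43·26=52374 → min 6630 | B..D: k=2: 0+34658+3·43·31=38657; k=3: 3354+0+3·26·31=5772 → min 5772 | C..E: k=3: 0+26598+43·26·33=63492; k=4: 34658+0+43·31·33=78647 → min 63492.
Length 4: A..D: k=1: 0+5772+42·3·31=9678; k=2: 5418+34658+42·43·31=96062; k=3: 6630+0+42·26·31=40482 → min 9678 | B..E: k=2: 0+63492+3·43·33=67749; k=3: 3354+26598+3·26·33=32526; k=4: 5772+0+3·31·33=8841 → min 8841.
Top-level splits: k=1: (A..A)·(B..E) → 0+8841+42·3·33 = 12999; k=2: (A..B)·(C..E) → 5418+63492+42·43·33 = 128508; k=3: (A..C)·(D..E) → 6630+26598+42·26·33 = 69264; k=4: (A..D)·(E..E) → 9678+0+42·31·33 = 52644.
Best split is after A, i.e. k = 1.

1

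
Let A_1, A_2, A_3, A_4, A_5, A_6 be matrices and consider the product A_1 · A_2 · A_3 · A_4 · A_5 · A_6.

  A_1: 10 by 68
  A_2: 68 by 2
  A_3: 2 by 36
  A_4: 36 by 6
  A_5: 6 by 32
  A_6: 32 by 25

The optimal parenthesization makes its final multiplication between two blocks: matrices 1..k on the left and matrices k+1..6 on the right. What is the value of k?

2

Adjacent pairs: A_1A_2 = 10·68·2 = 1360; A_2A_3 = 68·2·36 = 4896; A_3A_4 = 2·36·6 = 432; A_4A_5 = 36·6·32 = 6912; A_5A_6 = 6·32·25 = 4800.
Length 3: A_1..A_3: k=1: 0+4896+10·68·36=29376; k=2: 1360+0+10·2·36=2080 → min 2080 | A_2..A_4: k=2: 0+432+68·2·6=1248; k=3: 4896+0+68·36·6=19584 → min 1248 | A_3..A_5: k=3: 0+6912+2·36·32=9216; k=4: 432+0+2·6·32=816 → min 816 | A_4..A_6: k=4: 0+4800+36·6·25=10200; k=5: 6912+0+36·32·25=35712 → min 10200.
Length 4: A_1..A_4: k=1: 0+1248+10·68·6=5328; k=2: 1360+432+10·2·6=1912; k=3: 2080+0+10·36·6=4240 → min 1912 | A_2..A_5: k=2: 0+816+68·2·32=5168; k=3: 4896+6912+68·36·32=90144; k=4: 1248+0+68·6·32=14304 → min 5168 | A_3..A_6: k=3: 0+10200+2·36·25=12000; k=4: 432+4800+2·6·25=5532; k=5: 816+0+2·32·25=2416 → min 2416.
Length 5: A_1..A_5: k=1: 0+5168+10·68·32=26928; k=2: 1360+816+10·2·32=2816; k=3: 2080+6912+10·36·32=20512; k=4: 1912+0+10·6·32=3832 → min 2816 | A_2..A_6: k=2: 0+2416+68·2·25=5816; k=3: 4896+10200+68·36·25=76296; k=4: 1248+4800+68·6·25=16248; k=5: 5168+0+68·32·25=59568 → min 5816.
Top-level splits: k=1: (A_1..A_1)·(A_2..A_6) → 0+5816+10·68·25 = 22816; k=2: (A_1..A_2)·(A_3..A_6) → 1360+2416+10·2·25 = 4276; k=3: (A_1..A_3)·(A_4..A_6) → 2080+10200+10·36·25 = 21280; k=4: (A_1..A_4)·(A_5..A_6) → 1912+4800+10·6·25 = 8212; k=5: (A_1..A_5)·(A_6..A_6) → 2816+0+10·32·25 = 10816.
Best split is after A_2, i.e. k = 2.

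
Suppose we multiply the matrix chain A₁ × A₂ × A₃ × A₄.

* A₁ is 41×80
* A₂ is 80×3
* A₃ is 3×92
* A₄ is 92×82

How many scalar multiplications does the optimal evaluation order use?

Adjacent pairs: A₁A₂ = 41·80·3 = 9840; A₂A₃ = 80·3·92 = 22080; A₃A₄ = 3·92·82 = 22632.
Length 3: A₁..A₃: k=1: 0+22080+41·80·92=323840; k=2: 9840+0+41·3·92=21156 → min 21156 | A₂..A₄: k=2: 0+22632+80·3·82=42312; k=3: 22080+0+80·92·82=625600 → min 42312.
Length 4: A₁..A₄: k=1: 0+42312+41·80·82=311272; k=2: 9840+22632+41·3·82=42558; k=3: 21156+0+41·92·82=330460 → min 42558.
Optimal order: ((A₁ × A₂) × (A₃ × A₄)) with cost 42558.

42558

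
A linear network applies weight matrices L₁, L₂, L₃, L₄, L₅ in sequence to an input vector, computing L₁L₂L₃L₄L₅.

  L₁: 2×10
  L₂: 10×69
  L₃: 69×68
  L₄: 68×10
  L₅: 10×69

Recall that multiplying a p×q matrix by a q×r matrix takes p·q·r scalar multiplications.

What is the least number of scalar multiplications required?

Adjacent pairs: L₁L₂ = 2·10·69 = 1380; L₂L₃ = 10·69·68 = 46920; L₃L₄ = 69·68·10 = 46920; L₄L₅ = 68·10·69 = 46920.
Length 3: L₁..L₃: k=1: 0+46920+2·10·68=48280; k=2: 1380+0+2·69·68=10764 → min 10764 | L₂..L₄: k=2: 0+46920+10·69·10=53820; k=3: 46920+0+10·68·10=53720 → min 53720 | L₃..L₅: k=3: 0+46920+69·68·69=370668; k=4: 46920+0+69·10·69=94530 → min 94530.
Length 4: L₁..L₄: k=1: 0+53720+2·10·10=53920; k=2: 1380+46920+2·69·10=49680; k=3: 10764+0+2·68·10=12124 → min 12124 | L₂..L₅: k=2: 0+94530+10·69·69=142140; k=3: 46920+46920+10·68·69=140760; k=4: 53720+0+10·10·69=60620 → min 60620.
Length 5: L₁..L₅: k=1: 0+60620+2·10·69=62000; k=2: 1380+94530+2·69·69=105432; k=3: 10764+46920+2·68·69=67068; k=4: 12124+0+2·10·69=13504 → min 13504.
Optimal order: ((((L₁L₂)L₃)L₄)L₅) with cost 13504.

13504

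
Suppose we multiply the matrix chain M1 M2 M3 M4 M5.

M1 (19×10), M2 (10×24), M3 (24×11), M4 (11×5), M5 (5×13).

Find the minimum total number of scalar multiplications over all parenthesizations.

Adjacent pairs: M1M2 = 19·10·24 = 4560; M2M3 = 10·24·11 = 2640; M3M4 = 24·11·5 = 1320; M4M5 = 11·5·13 = 715.
Length 3: M1..M3: k=1: 0+2640+19·10·11=4730; k=2: 4560+0+19·24·11=9576 → min 4730 | M2..M4: k=2: 0+1320+10·24·5=2520; k=3: 2640+0+10·11·5=3190 → min 2520 | M3..M5: k=3: 0+715+24·11·13=4147; k=4: 1320+0+24·5·13=2880 → min 2880.
Length 4: M1..M4: k=1: 0+2520+19·10·5=3470; k=2: 4560+1320+19·24·5=8160; k=3: 4730+0+19·11·5=5775 → min 3470 | M2..M5: k=2: 0+2880+10·24·13=6000; k=3: 2640+715+10·11·13=4785; k=4: 2520+0+10·5·13=3170 → min 3170.
Length 5: M1..M5: k=1: 0+3170+19·10·13=5640; k=2: 4560+2880+19·24·13=13368; k=3: 4730+715+19·11·13=8162; k=4: 3470+0+19·5·13=4705 → min 4705.
Optimal order: ((M1 (M2 (M3 M4))) M5) with cost 4705.

4705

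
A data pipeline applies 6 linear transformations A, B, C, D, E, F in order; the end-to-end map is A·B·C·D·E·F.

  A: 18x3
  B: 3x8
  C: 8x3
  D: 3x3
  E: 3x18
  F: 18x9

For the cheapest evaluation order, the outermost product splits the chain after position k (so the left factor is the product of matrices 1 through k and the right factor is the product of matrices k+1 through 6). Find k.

1

Adjacent pairs: AB = 18·3·8 = 432; BC = 3·8·3 = 72; CD = 8·3·3 = 72; DE = 3·3·18 = 162; EF = 3·18·9 = 486.
Length 3: A..C: k=1: 0+72+18·3·3=234; k=2: 432+0+18·8·3=864 → min 234 | B..D: k=2: 0+72+3·8·3=144; k=3: 72+0+3·3·3=99 → min 99 | C..E: k=3: 0+162+8·3·18=594; k=4: 72+0+8·3·18=504 → min 504 | D..F: k=4: 0+486+3·3·9=567; k=5: 162+0+3·18·9=648 → min 567.
Length 4: A..D: k=1: 0+99+18·3·3=261; k=2: 432+72+18·8·3=936; k=3: 234+0+18·3·3=396 → min 261 | B..E: k=2: 0+504+3·8·18=936; k=3: 72+162+3·3·18=396; k=4: 99+0+3·3·18=261 → min 261 | C..F: k=3: 0+567+8·3·9=783; k=4: 72+486+8·3·9=774; k=5: 504+0+8·18·9=1800 → min 774.
Length 5: A..E: k=1: 0+261+18·3·18=1233; k=2: 432+504+18·8·18=3528; k=3: 234+162+18·3·18=1368; k=4: 261+0+18·3·18=1233 → min 1233 | B..F: k=2: 0+774+3·8·9=990; k=3: 72+567+3·3·9=720; k=4: 99+486+3·3·9=666; k=5: 261+0+3·18·9=747 → min 666.
Top-level splits: k=1: (A..A)·(B..F) → 0+666+18·3·9 = 1152; k=2: (A..B)·(C..F) → 432+774+18·8·9 = 2502; k=3: (A..C)·(D..F) → 234+567+18·3·9 = 1287; k=4: (A..D)·(E..F) → 261+486+18·3·9 = 1233; k=5: (A..E)·(F..F) → 1233+0+18·18·9 = 4149.
Best split is after A, i.e. k = 1.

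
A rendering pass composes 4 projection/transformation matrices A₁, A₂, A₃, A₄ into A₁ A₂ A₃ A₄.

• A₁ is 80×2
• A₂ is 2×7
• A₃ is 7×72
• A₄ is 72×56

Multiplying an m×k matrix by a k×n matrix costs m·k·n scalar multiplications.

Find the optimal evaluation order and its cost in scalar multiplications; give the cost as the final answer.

Adjacent pairs: A₁A₂ = 80·2·7 = 1120; A₂A₃ = 2·7·72 = 1008; A₃A₄ = 7·72·56 = 28224.
Length 3: A₁..A₃: k=1: 0+1008+80·2·72=12528; k=2: 1120+0+80·7·72=41440 → min 12528 | A₂..A₄: k=2: 0+28224+2·7·56=29008; k=3: 1008+0+2·72·56=9072 → min 9072.
Length 4: A₁..A₄: k=1: 0+9072+80·2·56=18032; k=2: 1120+28224+80·7·56=60704; k=3: 12528+0+80·72·56=335088 → min 18032.
Optimal parenthesization: (A₁ ((A₂ A₃) A₄)) with cost 18032.

18032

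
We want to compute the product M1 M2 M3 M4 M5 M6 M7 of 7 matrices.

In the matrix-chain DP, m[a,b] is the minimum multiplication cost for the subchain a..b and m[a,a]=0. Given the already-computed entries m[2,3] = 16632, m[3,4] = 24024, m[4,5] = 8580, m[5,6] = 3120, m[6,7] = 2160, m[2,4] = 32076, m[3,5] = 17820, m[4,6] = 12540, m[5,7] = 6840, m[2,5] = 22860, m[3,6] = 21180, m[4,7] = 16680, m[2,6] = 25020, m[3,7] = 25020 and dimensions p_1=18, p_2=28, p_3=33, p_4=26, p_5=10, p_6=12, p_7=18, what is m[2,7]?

28260

m[2,7] = min over k∈[2,6] of m[2,k]+m[k+1,7]+p_{1}·p_k·p_{7}.
k=2: 0 + 25020 + 18·28·18 = 34092; k=3: 16632 + 16680 + 18·33·18 = 44004; k=4: 32076 + 6840 + 18·26·18 = 47340; k=5: 22860 + 2160 + 18·10·18 = 28260; k=6: 25020 + 0 + 18·12·18 = 28908.
Minimum: 28260 at k=5.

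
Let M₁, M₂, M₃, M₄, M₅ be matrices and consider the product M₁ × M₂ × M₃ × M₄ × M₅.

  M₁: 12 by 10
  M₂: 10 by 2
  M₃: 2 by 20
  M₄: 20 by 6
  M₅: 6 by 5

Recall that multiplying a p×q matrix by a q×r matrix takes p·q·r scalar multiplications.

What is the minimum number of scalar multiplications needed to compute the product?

Adjacent pairs: M₁M₂ = 12·10·2 = 240; M₂M₃ = 10·2·20 = 400; M₃M₄ = 2·20·6 = 240; M₄M₅ = 20·6·5 = 600.
Length 3: M₁..M₃: k=1: 0+400+12·10·20=2800; k=2: 240+0+12·2·20=720 → min 720 | M₂..M₄: k=2: 0+240+10·2·6=360; k=3: 400+0+10·20·6=1600 → min 360 | M₃..M₅: k=3: 0+600+2·20·5=800; k=4: 240+0+2·6·5=300 → min 300.
Length 4: M₁..M₄: k=1: 0+360+12·10·6=1080; k=2: 240+240+12·2·6=624; k=3: 720+0+12·20·6=2160 → min 624 | M₂..M₅: k=2: 0+300+10·2·5=400; k=3: 400+600+10·20·5=2000; k=4: 360+0+10·6·5=660 → min 400.
Length 5: M₁..M₅: k=1: 0+400+12·10·5=1000; k=2: 240+300+12·2·5=660; k=3: 720+600+12·20·5=2520; k=4: 624+0+12·6·5=984 → min 660.
Optimal order: ((M₁ × M₂) × ((M₃ × M₄) × M₅)) with cost 660.

660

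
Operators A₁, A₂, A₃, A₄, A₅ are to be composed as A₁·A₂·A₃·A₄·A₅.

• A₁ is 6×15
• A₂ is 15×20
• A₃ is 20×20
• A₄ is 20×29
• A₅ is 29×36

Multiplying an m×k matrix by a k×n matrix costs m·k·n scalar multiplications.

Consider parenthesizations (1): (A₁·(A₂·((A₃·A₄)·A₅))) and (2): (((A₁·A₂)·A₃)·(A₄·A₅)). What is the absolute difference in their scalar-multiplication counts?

Order (1) = (A₁·(A₂·((A₃·A₄)·A₅))): (A₃·A₄): 20×20 by 20×29 → 20×29, cost 20·20·29 = 11600; ((A₃·A₄)·A₅): 20×29 by 29×36 → 20×36, cost 20·29·36 = 20880; cumulative 32480; (A₂·((A₃·A₄)·A₅)): 15×20 by 20×36 → 15×36, cost 15·20·36 = 10800; cumulative 43280; (A₁·(A₂·((A₃·A₄)·A₅))): 6×15 by 15×36 → 6×36, cost 6·15·36 = 3240; cumulative 46520. Total 46520.
Order (2) = (((A₁·A₂)·A₃)·(A₄·A₅)): (A₁·A₂): 6×15 by 15×20 → 6×20, cost 6·15·20 = 1800; ((A₁·A₂)·A₃): 6×20 by 20×20 → 6×20, cost 6·20·20 = 2400; cumulative 4200; (A₄·A₅): 20×29 by 29×36 → 20×36, cost 20·29·36 = 20880; (((A₁·A₂)·A₃)·(A₄·A₅)): 6×20 by 20×36 → 6×36, cost 6·20·36 = 4320; cumulative 29400. Total 29400.
Difference: |46520 − 29400| = 17120.

17120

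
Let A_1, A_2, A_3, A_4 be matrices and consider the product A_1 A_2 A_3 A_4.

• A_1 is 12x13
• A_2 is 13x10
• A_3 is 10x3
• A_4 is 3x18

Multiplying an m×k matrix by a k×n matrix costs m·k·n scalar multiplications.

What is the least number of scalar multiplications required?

Adjacent pairs: A_1A_2 = 12·13·10 = 1560; A_2A_3 = 13·10·3 = 390; A_3A_4 = 10·3·18 = 540.
Length 3: A_1..A_3: k=1: 0+390+12·13·3=858; k=2: 1560+0+12·10·3=1920 → min 858 | A_2..A_4: k=2: 0+540+13·10·18=2880; k=3: 390+0+13·3·18=1092 → min 1092.
Length 4: A_1..A_4: k=1: 0+1092+12·13·18=3900; k=2: 1560+540+12·10·18=4260; k=3: 858+0+12·3·18=1506 → min 1506.
Optimal order: ((A_1 (A_2 A_3)) A_4) with cost 1506.

1506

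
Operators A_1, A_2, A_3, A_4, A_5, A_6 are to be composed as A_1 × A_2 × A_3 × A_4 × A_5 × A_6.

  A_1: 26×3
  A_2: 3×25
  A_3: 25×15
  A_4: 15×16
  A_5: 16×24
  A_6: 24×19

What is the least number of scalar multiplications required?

Adjacent pairs: A_1A_2 = 26·3·25 = 1950; A_2A_3 = 3·25·15 = 1125; A_3A_4 = 25·15·16 = 6000; A_4A_5 = 15·16·24 = 5760; A_5A_6 = 16·24·19 = 7296.
Length 3: A_1..A_3: k=1: 0+1125+26·3·15=2295; k=2: 1950+0+26·25·15=11700 → min 2295 | A_2..A_4: k=2: 0+6000+3·25·16=7200; k=3: 1125+0+3·15·16=1845 → min 1845 | A_3..A_5: k=3: 0+5760+25·15·24=14760; k=4: 6000+0+25·16·24=15600 → min 14760 | A_4..A_6: k=4: 0+7296+15·16·19=11856; k=5: 5760+0+15·24·19=12600 → min 11856.
Length 4: A_1..A_4: k=1: 0+1845+26·3·16=3093; k=2: 1950+6000+26·25·16=18350; k=3: 2295+0+26·15·16=8535 → min 3093 | A_2..A_5: k=2: 0+14760+3·25·24=16560; k=3: 1125+5760+3·15·24=7965; k=4: 1845+0+3·16·24=2997 → min 2997 | A_3..A_6: k=3: 0+11856+25·15·19=18981; k=4: 6000+7296+25·16·19=20896; k=5: 14760+0+25·24·19=26160 → min 18981.
Length 5: A_1..A_5: k=1: 0+2997+26·3·24=4869; k=2: 1950+14760+26·25·24=32310; k=3: 2295+5760+26·15·24=17415; k=4: 3093+0+26·16·24=13077 → min 4869 | A_2..A_6: k=2: 0+18981+3·25·19=20406; k=3: 1125+11856+3·15·19=13836; k=4: 1845+7296+3·16·19=10053; k=5: 2997+0+3·24·19=4365 → min 4365.
Length 6: A_1..A_6: k=1: 0+4365+26·3·19=5847; k=2: 1950+18981+26·25·19=33281; k=3: 2295+11856+26·15·19=21561; k=4: 3093+7296+26·16·19=18293; k=5: 4869+0+26·24·19=16725 → min 5847.
Optimal order: (A_1 × ((((A_2 × A_3) × A_4) × A_5) × A_6)) with cost 5847.

5847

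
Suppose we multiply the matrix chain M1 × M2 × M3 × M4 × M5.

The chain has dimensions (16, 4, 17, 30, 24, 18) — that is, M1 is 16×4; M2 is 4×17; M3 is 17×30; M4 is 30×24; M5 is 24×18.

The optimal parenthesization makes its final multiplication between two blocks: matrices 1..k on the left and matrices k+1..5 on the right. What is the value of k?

Adjacent pairs: M1M2 = 16·4·17 = 1088; M2M3 = 4·17·30 = 2040; M3M4 = 17·30·24 = 12240; M4M5 = 30·24·18 = 12960.
Length 3: M1..M3: k=1: 0+2040+16·4·30=3960; k=2: 1088+0+16·17·30=9248 → min 3960 | M2..M4: k=2: 0+12240+4·17·24=13872; k=3: 2040+0+4·30·24=4920 → min 4920 | M3..M5: k=3: 0+12960+17·30·18=22140; k=4: 12240+0+17·24·18=19584 → min 19584.
Length 4: M1..M4: k=1: 0+4920+16·4·24=6456; k=2: 1088+12240+16·17·24=19856; k=3: 3960+0+16·30·24=15480 → min 6456 | M2..M5: k=2: 0+19584+4·17·18=20808; k=3: 2040+12960+4·30·18=17160; k=4: 4920+0+4·24·18=6648 → min 6648.
Top-level splits: k=1: (M1..M1)·(M2..M5) → 0+6648+16·4·18 = 7800; k=2: (M1..M2)·(M3..M5) → 1088+19584+16·17·18 = 25568; k=3: (M1..M3)·(M4..M5) → 3960+12960+16·30·18 = 25560; k=4: (M1..M4)·(M5..M5) → 6456+0+16·24·18 = 13368.
Best split is after M1, i.e. k = 1.

1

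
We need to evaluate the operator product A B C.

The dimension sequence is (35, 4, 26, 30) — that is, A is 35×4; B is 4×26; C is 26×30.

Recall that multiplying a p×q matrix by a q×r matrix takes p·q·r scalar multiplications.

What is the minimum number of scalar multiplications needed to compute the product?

Order (A (B C)): (B C): 4×26 by 26×30 → 4×30, cost 4·26·30 = 3120; (A (B C)): 35×4 by 4×30 → 35×30, cost 35·4·30 = 4200; cumulative 7320. Total 7320.
Order ((A B) C): (A B): 35×4 by 4×26 → 35×26, cost 35·4·26 = 3640; ((A B) C): 35×26 by 26×30 → 35×30, cost 35·26·30 = 27300; cumulative 30940. Total 30940.
Minimum: 7320.

7320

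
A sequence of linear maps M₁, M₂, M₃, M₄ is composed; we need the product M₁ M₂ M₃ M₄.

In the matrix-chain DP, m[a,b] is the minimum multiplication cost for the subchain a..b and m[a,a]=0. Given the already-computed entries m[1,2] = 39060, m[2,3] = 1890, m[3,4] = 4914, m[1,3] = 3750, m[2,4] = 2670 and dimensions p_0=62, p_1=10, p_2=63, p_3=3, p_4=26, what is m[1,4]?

8586

m[1,4] = min over k∈[1,3] of m[1,k]+m[k+1,4]+p_{0}·p_k·p_{4}.
k=1: 0 + 2670 + 62·10·26 = 18790; k=2: 39060 + 4914 + 62·63·26 = 145530; k=3: 3750 + 0 + 62·3·26 = 8586.
Minimum: 8586 at k=3.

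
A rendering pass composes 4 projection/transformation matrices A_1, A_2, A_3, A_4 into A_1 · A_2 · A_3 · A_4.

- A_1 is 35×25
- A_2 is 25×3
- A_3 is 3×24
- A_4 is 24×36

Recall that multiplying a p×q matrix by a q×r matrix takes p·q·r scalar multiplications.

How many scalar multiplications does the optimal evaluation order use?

8997

Adjacent pairs: A_1A_2 = 35·25·3 = 2625; A_2A_3 = 25·3·24 = 1800; A_3A_4 = 3·24·36 = 2592.
Length 3: A_1..A_3: k=1: 0+1800+35·25·24=22800; k=2: 2625+0+35·3·24=5145 → min 5145 | A_2..A_4: k=2: 0+2592+25·3·36=5292; k=3: 1800+0+25·24·36=23400 → min 5292.
Length 4: A_1..A_4: k=1: 0+5292+35·25·36=36792; k=2: 2625+2592+35·3·36=8997; k=3: 5145+0+35·24·36=35385 → min 8997.
Optimal order: ((A_1 · A_2) · (A_3 · A_4)) with cost 8997.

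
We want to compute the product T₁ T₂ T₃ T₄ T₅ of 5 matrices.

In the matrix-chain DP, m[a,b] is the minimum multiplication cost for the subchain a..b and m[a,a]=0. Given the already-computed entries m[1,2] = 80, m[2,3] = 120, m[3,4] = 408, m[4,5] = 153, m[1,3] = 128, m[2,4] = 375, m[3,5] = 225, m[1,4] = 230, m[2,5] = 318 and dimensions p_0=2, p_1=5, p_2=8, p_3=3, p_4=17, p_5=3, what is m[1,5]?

299

m[1,5] = min over k∈[1,4] of m[1,k]+m[k+1,5]+p_{0}·p_k·p_{5}.
k=1: 0 + 318 + 2·5·3 = 348; k=2: 80 + 225 + 2·8·3 = 353; k=3: 128 + 153 + 2·3·3 = 299; k=4: 230 + 0 + 2·17·3 = 332.
Minimum: 299 at k=3.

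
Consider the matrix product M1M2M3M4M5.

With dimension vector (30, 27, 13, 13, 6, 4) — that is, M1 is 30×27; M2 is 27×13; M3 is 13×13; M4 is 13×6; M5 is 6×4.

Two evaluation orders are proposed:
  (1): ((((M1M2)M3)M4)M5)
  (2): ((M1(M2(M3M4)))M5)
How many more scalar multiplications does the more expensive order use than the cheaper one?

Order (1) = ((((M1M2)M3)M4)M5): (M1M2): 30×27 by 27×13 → 30×13, cost 30·27·13 = 10530; ((M1M2)M3): 30×13 by 13×13 → 30×13, cost 30·13·13 = 5070; cumulative 15600; (((M1M2)M3)M4): 30×13 by 13×6 → 30×6, cost 30·13·6 = 2340; cumulative 17940; ((((M1M2)M3)M4)M5): 30×6 by 6×4 → 30×4, cost 30·6·4 = 720; cumulative 18660. Total 18660.
Order (2) = ((M1(M2(M3M4)))M5): (M3M4): 13×13 by 13×6 → 13×6, cost 13·13·6 = 1014; (M2(M3M4)): 27×13 by 13×6 → 27×6, cost 27·13·6 = 2106; cumulative 3120; (M1(M2(M3M4))): 30×27 by 27×6 → 30×6, cost 30·27·6 = 4860; cumulative 7980; ((M1(M2(M3M4)))M5): 30×6 by 6×4 → 30×4, cost 30·6·4 = 720; cumulative 8700. Total 8700.
Difference: |18660 − 8700| = 9960.

9960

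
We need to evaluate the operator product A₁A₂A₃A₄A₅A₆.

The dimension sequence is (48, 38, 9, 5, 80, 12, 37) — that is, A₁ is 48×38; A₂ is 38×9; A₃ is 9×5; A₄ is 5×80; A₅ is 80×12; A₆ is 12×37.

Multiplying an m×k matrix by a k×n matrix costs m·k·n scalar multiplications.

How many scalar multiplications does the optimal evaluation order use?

Adjacent pairs: A₁A₂ = 48·38·9 = 16416; A₂A₃ = 38·9·5 = 1710; A₃A₄ = 9·5·80 = 3600; A₄A₅ = 5·80·12 = 4800; A₅A₆ = 80·12·37 = 35520.
Length 3: A₁..A₃: k=1: 0+1710+48·38·5=10830; k=2: 16416+0+48·9·5=18576 → min 10830 | A₂..A₄: k=2: 0+3600+38·9·80=30960; k=3: 1710+0+38·5·80=16910 → min 16910 | A₃..A₅: k=3: 0+4800+9·5·12=5340; k=4: 3600+0+9·80·12=12240 → min 5340 | A₄..A₆: k=4: 0+35520+5·80·37=50320; k=5: 4800+0+5·12·37=7020 → min 7020.
Length 4: A₁..A₄: k=1: 0+16910+48·38·80=162830; k=2: 16416+3600+48·9·80=54576; k=3: 10830+0+48·5·80=30030 → min 30030 | A₂..A₅: k=2: 0+5340+38·9·12=9444; k=3: 1710+4800+38·5·12=8790; k=4: 16910+0+38·80·12=53390 → min 8790 | A₃..A₆: k=3: 0+7020+9·5·37=8685; k=4: 3600+35520+9·80·37=65760; k=5: 5340+0+9·12·37=9336 → min 8685.
Length 5: A₁..A₅: k=1: 0+8790+48·38·12=30678; k=2: 16416+5340+48·9·12=26940; k=3: 10830+4800+48·5·12=18510; k=4: 30030+0+48·80·12=76110 → min 18510 | A₂..A₆: k=2: 0+8685+38·9·37=21339; k=3: 1710+7020+38·5·37=15760; k=4: 16910+35520+38·80·37=164910; k=5: 8790+0+38·12·37=25662 → min 15760.
Length 6: A₁..A₆: k=1: 0+15760+48·38·37=83248; k=2: 16416+8685+48·9·37=41085; k=3: 10830+7020+48·5·37=26730; k=4: 30030+35520+48·80·37=207630; k=5: 18510+0+48·12·37=39822 → min 26730.
Optimal order: ((A₁(A₂A₃))((A₄A₅)A₆)) with cost 26730.

26730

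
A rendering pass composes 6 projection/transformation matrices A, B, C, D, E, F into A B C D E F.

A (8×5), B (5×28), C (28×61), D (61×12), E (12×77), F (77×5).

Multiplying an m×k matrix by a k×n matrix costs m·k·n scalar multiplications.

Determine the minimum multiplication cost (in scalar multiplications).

Adjacent pairs: AB = 8·5·28 = 1120; BC = 5·28·61 = 8540; CD = 28·61·12 = 20496; DE = 61·12·77 = 56364; EF = 12·77·5 = 4620.
Length 3: A..C: k=1: 0+8540+8·5·61=10980; k=2: 1120+0+8·28·61=14784 → min 10980 | B..D: k=2: 0+20496+5·28·12=22176; k=3: 8540+0+5·61·12=12200 → min 12200 | C..E: k=3: 0+56364+28·61·77=187880; k=4: 20496+0+28·12·77=46368 → min 46368 | D..F: k=4: 0+4620+61·12·5=8280; k=5: 56364+0+61·77·5=79849 → min 8280.
Length 4: A..D: k=1: 0+12200+8·5·12=12680; k=2: 1120+20496+8·28·12=24304; k=3: 10980+0+8·61·12=16836 → min 12680 | B..E: k=2: 0+46368+5·28·77=57148; k=3: 8540+56364+5·61·77=88389; k=4: 12200+0+5·12·77=16820 → min 16820 | C..F: k=3: 0+8280+28·61·5=16820; k=4: 20496+4620+28·12·5=26796; k=5: 46368+0+28·77·5=57148 → min 16820.
Length 5: A..E: k=1: 0+16820+8·5·77=19900; k=2: 1120+46368+8·28·77=64736; k=3: 10980+56364+8·61·77=104920; k=4: 12680+0+8·12·77=20072 → min 19900 | B..F: k=2: 0+16820+5·28·5=17520; k=3: 8540+8280+5·61·5=18345; k=4: 12200+4620+5·12·5=17120; k=5: 16820+0+5·77·5=18745 → min 17120.
Length 6: A..F: k=1: 0+17120+8·5·5=17320; k=2: 1120+16820+8·28·5=19060; k=3: 10980+8280+8·61·5=21700; k=4: 12680+4620+8·12·5=17780; k=5: 19900+0+8·77·5=22980 → min 17320.
Optimal order: (A (((B C) D) (E F))) with cost 17320.

17320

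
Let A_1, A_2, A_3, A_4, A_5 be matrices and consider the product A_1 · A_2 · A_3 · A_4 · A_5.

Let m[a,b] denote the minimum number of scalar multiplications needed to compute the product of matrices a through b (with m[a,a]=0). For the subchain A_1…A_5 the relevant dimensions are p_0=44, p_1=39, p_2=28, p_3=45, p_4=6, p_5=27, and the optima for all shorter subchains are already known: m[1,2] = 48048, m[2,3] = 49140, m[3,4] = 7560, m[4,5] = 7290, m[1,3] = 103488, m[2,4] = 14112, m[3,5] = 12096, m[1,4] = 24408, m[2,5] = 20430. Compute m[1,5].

31536

m[1,5] = min over k∈[1,4] of m[1,k]+m[k+1,5]+p_{0}·p_k·p_{5}.
k=1: 0 + 20430 + 44·39·27 = 66762; k=2: 48048 + 12096 + 44·28·27 = 93408; k=3: 103488 + 7290 + 44·45·27 = 164238; k=4: 24408 + 0 + 44·6·27 = 31536.
Minimum: 31536 at k=4.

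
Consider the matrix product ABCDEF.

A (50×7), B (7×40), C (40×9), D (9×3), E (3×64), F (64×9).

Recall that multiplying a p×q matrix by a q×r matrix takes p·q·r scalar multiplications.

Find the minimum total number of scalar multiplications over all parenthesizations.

Adjacent pairs: AB = 50·7·40 = 14000; BC = 7·40·9 = 2520; CD = 40·9·3 = 1080; DE = 9·3·64 = 1728; EF = 3·64·9 = 1728.
Length 3: A..C: k=1: 0+2520+50·7·9=5670; k=2: 14000+0+50·40·9=32000 → min 5670 | B..D: k=2: 0+1080+7·40·3=1920; k=3: 2520+0+7·9·3=2709 → min 1920 | C..E: k=3: 0+1728+40·9·64=24768; k=4: 1080+0+40·3·64=8760 → min 8760 | D..F: k=4: 0+1728+9·3·9=1971; k=5: 1728+0+9·64·9=6912 → min 1971.
Length 4: A..D: k=1: 0+1920+50·7·3=2970; k=2: 14000+1080+50·40·3=21080; k=3: 5670+0+50·9·3=7020 → min 2970 | B..E: k=2: 0+8760+7·40·64=26680; k=3: 2520+1728+7·9·64=8280; k=4: 1920+0+7·3·64=3264 → min 3264 | C..F: k=3: 0+1971+40·9·9=5211; k=4: 1080+1728+40·3·9=3888; k=5: 8760+0+40·64·9=31800 → min 3888.
Length 5: A..E: k=1: 0+3264+50·7·64=25664; k=2: 14000+8760+50·40·64=150760; k=3: 5670+1728+50·9·64=36198; k=4: 2970+0+50·3·64=12570 → min 12570 | B..F: k=2: 0+3888+7·40·9=6408; k=3: 2520+1971+7·9·9=5058; k=4: 1920+1728+7·3·9=3837; k=5: 3264+0+7·64·9=7296 → min 3837.
Length 6: A..F: k=1: 0+3837+50·7·9=6987; k=2: 14000+3888+50·40·9=35888; k=3: 5670+1971+50·9·9=11691; k=4: 2970+1728+50·3·9=6048; k=5: 12570+0+50·64·9=41370 → min 6048.
Optimal order: ((A(B(CD)))(EF)) with cost 6048.

6048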